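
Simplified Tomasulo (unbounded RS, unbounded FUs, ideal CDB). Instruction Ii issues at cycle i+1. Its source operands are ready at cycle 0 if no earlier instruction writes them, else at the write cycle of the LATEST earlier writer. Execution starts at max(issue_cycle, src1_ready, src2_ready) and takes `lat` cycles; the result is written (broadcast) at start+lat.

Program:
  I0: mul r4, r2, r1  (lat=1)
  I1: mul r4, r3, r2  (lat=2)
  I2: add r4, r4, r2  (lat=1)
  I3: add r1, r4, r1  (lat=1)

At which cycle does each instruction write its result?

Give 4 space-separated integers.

Answer: 2 4 5 6

Derivation:
I0 mul r4: issue@1 deps=(None,None) exec_start@1 write@2
I1 mul r4: issue@2 deps=(None,None) exec_start@2 write@4
I2 add r4: issue@3 deps=(1,None) exec_start@4 write@5
I3 add r1: issue@4 deps=(2,None) exec_start@5 write@6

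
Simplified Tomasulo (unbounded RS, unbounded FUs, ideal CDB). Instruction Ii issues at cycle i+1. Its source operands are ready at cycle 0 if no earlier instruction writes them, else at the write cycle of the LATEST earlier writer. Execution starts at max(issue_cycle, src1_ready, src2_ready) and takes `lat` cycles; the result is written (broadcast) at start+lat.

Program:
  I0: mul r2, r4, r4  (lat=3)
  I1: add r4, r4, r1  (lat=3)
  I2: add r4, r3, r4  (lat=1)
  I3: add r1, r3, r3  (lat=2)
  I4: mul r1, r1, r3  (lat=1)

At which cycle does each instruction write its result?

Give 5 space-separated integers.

Answer: 4 5 6 6 7

Derivation:
I0 mul r2: issue@1 deps=(None,None) exec_start@1 write@4
I1 add r4: issue@2 deps=(None,None) exec_start@2 write@5
I2 add r4: issue@3 deps=(None,1) exec_start@5 write@6
I3 add r1: issue@4 deps=(None,None) exec_start@4 write@6
I4 mul r1: issue@5 deps=(3,None) exec_start@6 write@7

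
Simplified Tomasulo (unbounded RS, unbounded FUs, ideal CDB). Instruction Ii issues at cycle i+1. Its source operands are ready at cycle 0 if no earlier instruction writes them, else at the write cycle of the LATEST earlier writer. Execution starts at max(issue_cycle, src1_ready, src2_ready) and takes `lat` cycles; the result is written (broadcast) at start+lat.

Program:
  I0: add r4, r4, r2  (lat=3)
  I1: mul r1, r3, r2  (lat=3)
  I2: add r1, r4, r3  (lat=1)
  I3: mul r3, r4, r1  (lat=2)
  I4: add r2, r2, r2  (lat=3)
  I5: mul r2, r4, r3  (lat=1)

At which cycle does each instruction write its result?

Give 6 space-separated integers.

Answer: 4 5 5 7 8 8

Derivation:
I0 add r4: issue@1 deps=(None,None) exec_start@1 write@4
I1 mul r1: issue@2 deps=(None,None) exec_start@2 write@5
I2 add r1: issue@3 deps=(0,None) exec_start@4 write@5
I3 mul r3: issue@4 deps=(0,2) exec_start@5 write@7
I4 add r2: issue@5 deps=(None,None) exec_start@5 write@8
I5 mul r2: issue@6 deps=(0,3) exec_start@7 write@8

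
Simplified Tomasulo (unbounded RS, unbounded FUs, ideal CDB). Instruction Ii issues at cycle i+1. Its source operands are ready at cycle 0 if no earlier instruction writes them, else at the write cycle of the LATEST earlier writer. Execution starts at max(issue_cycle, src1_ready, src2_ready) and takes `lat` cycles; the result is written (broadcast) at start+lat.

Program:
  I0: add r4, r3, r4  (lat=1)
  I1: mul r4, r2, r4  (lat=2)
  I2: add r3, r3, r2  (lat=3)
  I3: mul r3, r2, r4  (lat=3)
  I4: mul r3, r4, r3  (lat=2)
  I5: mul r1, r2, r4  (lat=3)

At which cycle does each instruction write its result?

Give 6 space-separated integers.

I0 add r4: issue@1 deps=(None,None) exec_start@1 write@2
I1 mul r4: issue@2 deps=(None,0) exec_start@2 write@4
I2 add r3: issue@3 deps=(None,None) exec_start@3 write@6
I3 mul r3: issue@4 deps=(None,1) exec_start@4 write@7
I4 mul r3: issue@5 deps=(1,3) exec_start@7 write@9
I5 mul r1: issue@6 deps=(None,1) exec_start@6 write@9

Answer: 2 4 6 7 9 9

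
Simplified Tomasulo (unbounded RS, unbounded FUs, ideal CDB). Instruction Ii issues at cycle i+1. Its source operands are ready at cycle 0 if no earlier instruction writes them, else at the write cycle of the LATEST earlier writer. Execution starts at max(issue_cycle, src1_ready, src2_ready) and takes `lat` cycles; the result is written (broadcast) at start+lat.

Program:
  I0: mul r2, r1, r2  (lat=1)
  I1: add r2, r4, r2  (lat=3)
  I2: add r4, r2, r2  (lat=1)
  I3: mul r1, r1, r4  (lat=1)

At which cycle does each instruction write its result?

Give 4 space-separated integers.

I0 mul r2: issue@1 deps=(None,None) exec_start@1 write@2
I1 add r2: issue@2 deps=(None,0) exec_start@2 write@5
I2 add r4: issue@3 deps=(1,1) exec_start@5 write@6
I3 mul r1: issue@4 deps=(None,2) exec_start@6 write@7

Answer: 2 5 6 7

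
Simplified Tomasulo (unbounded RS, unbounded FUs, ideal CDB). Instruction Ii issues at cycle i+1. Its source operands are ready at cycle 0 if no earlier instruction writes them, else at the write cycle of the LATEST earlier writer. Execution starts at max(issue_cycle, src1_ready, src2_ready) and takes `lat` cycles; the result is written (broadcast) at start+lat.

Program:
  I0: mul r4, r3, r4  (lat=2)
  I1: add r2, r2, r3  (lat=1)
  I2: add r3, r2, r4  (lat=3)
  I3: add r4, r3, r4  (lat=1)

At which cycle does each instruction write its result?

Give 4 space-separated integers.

Answer: 3 3 6 7

Derivation:
I0 mul r4: issue@1 deps=(None,None) exec_start@1 write@3
I1 add r2: issue@2 deps=(None,None) exec_start@2 write@3
I2 add r3: issue@3 deps=(1,0) exec_start@3 write@6
I3 add r4: issue@4 deps=(2,0) exec_start@6 write@7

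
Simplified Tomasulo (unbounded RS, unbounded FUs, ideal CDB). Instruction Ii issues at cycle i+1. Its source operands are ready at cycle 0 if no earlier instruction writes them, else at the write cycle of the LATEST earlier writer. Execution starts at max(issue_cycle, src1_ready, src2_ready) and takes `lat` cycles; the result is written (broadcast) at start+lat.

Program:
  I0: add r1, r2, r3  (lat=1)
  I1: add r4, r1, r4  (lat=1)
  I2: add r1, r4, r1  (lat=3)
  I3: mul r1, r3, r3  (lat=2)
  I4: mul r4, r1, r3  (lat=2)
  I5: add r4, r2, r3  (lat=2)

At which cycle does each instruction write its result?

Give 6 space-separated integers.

Answer: 2 3 6 6 8 8

Derivation:
I0 add r1: issue@1 deps=(None,None) exec_start@1 write@2
I1 add r4: issue@2 deps=(0,None) exec_start@2 write@3
I2 add r1: issue@3 deps=(1,0) exec_start@3 write@6
I3 mul r1: issue@4 deps=(None,None) exec_start@4 write@6
I4 mul r4: issue@5 deps=(3,None) exec_start@6 write@8
I5 add r4: issue@6 deps=(None,None) exec_start@6 write@8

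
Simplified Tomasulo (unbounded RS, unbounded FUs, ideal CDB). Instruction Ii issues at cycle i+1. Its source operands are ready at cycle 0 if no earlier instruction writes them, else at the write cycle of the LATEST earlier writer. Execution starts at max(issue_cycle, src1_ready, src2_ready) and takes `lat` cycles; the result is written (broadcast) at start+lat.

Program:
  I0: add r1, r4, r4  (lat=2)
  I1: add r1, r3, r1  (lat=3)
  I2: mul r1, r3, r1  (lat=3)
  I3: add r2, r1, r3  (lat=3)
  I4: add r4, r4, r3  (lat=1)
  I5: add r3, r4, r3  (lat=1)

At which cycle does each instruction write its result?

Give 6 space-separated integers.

Answer: 3 6 9 12 6 7

Derivation:
I0 add r1: issue@1 deps=(None,None) exec_start@1 write@3
I1 add r1: issue@2 deps=(None,0) exec_start@3 write@6
I2 mul r1: issue@3 deps=(None,1) exec_start@6 write@9
I3 add r2: issue@4 deps=(2,None) exec_start@9 write@12
I4 add r4: issue@5 deps=(None,None) exec_start@5 write@6
I5 add r3: issue@6 deps=(4,None) exec_start@6 write@7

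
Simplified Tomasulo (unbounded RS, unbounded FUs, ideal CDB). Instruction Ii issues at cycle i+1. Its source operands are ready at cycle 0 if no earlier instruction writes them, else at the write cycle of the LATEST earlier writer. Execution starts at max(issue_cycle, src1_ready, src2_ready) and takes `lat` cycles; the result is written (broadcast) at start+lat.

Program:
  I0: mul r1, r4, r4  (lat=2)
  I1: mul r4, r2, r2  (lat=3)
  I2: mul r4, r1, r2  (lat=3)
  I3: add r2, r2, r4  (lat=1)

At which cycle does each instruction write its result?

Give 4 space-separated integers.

I0 mul r1: issue@1 deps=(None,None) exec_start@1 write@3
I1 mul r4: issue@2 deps=(None,None) exec_start@2 write@5
I2 mul r4: issue@3 deps=(0,None) exec_start@3 write@6
I3 add r2: issue@4 deps=(None,2) exec_start@6 write@7

Answer: 3 5 6 7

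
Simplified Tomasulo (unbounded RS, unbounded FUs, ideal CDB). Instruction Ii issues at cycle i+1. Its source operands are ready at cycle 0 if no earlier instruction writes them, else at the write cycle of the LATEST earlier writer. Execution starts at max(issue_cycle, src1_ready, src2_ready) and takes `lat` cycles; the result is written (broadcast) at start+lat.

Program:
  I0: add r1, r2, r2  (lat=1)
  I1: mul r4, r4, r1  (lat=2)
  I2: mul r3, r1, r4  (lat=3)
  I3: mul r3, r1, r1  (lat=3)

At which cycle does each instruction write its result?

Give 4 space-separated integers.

I0 add r1: issue@1 deps=(None,None) exec_start@1 write@2
I1 mul r4: issue@2 deps=(None,0) exec_start@2 write@4
I2 mul r3: issue@3 deps=(0,1) exec_start@4 write@7
I3 mul r3: issue@4 deps=(0,0) exec_start@4 write@7

Answer: 2 4 7 7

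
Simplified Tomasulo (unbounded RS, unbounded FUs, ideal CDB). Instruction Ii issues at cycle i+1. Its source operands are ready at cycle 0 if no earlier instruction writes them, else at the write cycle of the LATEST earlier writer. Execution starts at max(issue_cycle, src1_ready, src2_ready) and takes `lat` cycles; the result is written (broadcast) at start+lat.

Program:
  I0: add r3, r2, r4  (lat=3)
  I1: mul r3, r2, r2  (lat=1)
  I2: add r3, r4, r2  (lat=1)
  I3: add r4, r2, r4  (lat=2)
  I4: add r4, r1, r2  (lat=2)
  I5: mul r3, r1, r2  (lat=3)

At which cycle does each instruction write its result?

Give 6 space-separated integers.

Answer: 4 3 4 6 7 9

Derivation:
I0 add r3: issue@1 deps=(None,None) exec_start@1 write@4
I1 mul r3: issue@2 deps=(None,None) exec_start@2 write@3
I2 add r3: issue@3 deps=(None,None) exec_start@3 write@4
I3 add r4: issue@4 deps=(None,None) exec_start@4 write@6
I4 add r4: issue@5 deps=(None,None) exec_start@5 write@7
I5 mul r3: issue@6 deps=(None,None) exec_start@6 write@9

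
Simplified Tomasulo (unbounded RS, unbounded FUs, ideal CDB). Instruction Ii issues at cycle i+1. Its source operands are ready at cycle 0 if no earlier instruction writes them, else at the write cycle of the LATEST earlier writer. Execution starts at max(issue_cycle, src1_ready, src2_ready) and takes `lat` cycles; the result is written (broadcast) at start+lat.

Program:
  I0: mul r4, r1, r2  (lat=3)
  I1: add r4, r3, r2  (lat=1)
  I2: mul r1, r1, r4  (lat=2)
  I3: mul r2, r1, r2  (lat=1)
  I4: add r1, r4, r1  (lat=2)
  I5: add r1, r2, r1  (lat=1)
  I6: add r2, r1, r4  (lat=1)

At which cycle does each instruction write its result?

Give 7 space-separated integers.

Answer: 4 3 5 6 7 8 9

Derivation:
I0 mul r4: issue@1 deps=(None,None) exec_start@1 write@4
I1 add r4: issue@2 deps=(None,None) exec_start@2 write@3
I2 mul r1: issue@3 deps=(None,1) exec_start@3 write@5
I3 mul r2: issue@4 deps=(2,None) exec_start@5 write@6
I4 add r1: issue@5 deps=(1,2) exec_start@5 write@7
I5 add r1: issue@6 deps=(3,4) exec_start@7 write@8
I6 add r2: issue@7 deps=(5,1) exec_start@8 write@9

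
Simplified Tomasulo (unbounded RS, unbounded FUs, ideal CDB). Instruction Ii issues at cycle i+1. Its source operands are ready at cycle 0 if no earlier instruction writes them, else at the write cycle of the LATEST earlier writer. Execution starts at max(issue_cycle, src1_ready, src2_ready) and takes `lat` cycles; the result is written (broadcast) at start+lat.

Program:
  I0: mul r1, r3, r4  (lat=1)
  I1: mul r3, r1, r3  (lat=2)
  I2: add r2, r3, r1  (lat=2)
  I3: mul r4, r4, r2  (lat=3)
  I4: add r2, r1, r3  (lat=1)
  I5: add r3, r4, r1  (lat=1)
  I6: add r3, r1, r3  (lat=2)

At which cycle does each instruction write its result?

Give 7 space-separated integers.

I0 mul r1: issue@1 deps=(None,None) exec_start@1 write@2
I1 mul r3: issue@2 deps=(0,None) exec_start@2 write@4
I2 add r2: issue@3 deps=(1,0) exec_start@4 write@6
I3 mul r4: issue@4 deps=(None,2) exec_start@6 write@9
I4 add r2: issue@5 deps=(0,1) exec_start@5 write@6
I5 add r3: issue@6 deps=(3,0) exec_start@9 write@10
I6 add r3: issue@7 deps=(0,5) exec_start@10 write@12

Answer: 2 4 6 9 6 10 12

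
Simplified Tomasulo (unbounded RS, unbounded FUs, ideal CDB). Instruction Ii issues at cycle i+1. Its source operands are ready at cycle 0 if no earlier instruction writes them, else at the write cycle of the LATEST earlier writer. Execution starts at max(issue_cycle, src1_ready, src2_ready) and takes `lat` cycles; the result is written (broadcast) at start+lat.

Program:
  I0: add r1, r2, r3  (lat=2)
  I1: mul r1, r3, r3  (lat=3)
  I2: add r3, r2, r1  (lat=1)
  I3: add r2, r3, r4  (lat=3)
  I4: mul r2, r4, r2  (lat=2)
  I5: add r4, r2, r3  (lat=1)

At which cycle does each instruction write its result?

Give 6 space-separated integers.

I0 add r1: issue@1 deps=(None,None) exec_start@1 write@3
I1 mul r1: issue@2 deps=(None,None) exec_start@2 write@5
I2 add r3: issue@3 deps=(None,1) exec_start@5 write@6
I3 add r2: issue@4 deps=(2,None) exec_start@6 write@9
I4 mul r2: issue@5 deps=(None,3) exec_start@9 write@11
I5 add r4: issue@6 deps=(4,2) exec_start@11 write@12

Answer: 3 5 6 9 11 12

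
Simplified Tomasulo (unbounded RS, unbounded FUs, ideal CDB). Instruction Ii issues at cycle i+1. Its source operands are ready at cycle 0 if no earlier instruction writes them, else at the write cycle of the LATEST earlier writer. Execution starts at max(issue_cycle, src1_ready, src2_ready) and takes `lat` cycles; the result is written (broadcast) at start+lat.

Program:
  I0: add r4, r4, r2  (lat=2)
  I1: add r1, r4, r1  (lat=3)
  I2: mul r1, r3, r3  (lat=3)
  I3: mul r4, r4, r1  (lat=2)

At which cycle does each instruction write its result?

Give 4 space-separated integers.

Answer: 3 6 6 8

Derivation:
I0 add r4: issue@1 deps=(None,None) exec_start@1 write@3
I1 add r1: issue@2 deps=(0,None) exec_start@3 write@6
I2 mul r1: issue@3 deps=(None,None) exec_start@3 write@6
I3 mul r4: issue@4 deps=(0,2) exec_start@6 write@8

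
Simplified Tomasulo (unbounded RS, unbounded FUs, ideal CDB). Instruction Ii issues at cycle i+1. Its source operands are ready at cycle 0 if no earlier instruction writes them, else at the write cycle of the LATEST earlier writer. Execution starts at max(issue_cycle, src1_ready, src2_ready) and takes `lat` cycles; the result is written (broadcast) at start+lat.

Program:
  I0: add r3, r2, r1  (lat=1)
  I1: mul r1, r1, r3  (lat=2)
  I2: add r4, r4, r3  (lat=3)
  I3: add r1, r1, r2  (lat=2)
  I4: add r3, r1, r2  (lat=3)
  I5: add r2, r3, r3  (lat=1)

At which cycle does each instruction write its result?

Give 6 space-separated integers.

I0 add r3: issue@1 deps=(None,None) exec_start@1 write@2
I1 mul r1: issue@2 deps=(None,0) exec_start@2 write@4
I2 add r4: issue@3 deps=(None,0) exec_start@3 write@6
I3 add r1: issue@4 deps=(1,None) exec_start@4 write@6
I4 add r3: issue@5 deps=(3,None) exec_start@6 write@9
I5 add r2: issue@6 deps=(4,4) exec_start@9 write@10

Answer: 2 4 6 6 9 10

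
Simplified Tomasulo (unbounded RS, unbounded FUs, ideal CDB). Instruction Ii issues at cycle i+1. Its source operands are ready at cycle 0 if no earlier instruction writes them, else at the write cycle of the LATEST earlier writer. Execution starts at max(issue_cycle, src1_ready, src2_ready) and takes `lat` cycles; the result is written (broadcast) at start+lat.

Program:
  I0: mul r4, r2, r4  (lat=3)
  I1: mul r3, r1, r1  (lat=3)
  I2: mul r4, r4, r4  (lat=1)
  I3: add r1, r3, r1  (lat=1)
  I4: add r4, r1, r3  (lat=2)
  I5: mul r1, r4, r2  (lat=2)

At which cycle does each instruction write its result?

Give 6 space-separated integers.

Answer: 4 5 5 6 8 10

Derivation:
I0 mul r4: issue@1 deps=(None,None) exec_start@1 write@4
I1 mul r3: issue@2 deps=(None,None) exec_start@2 write@5
I2 mul r4: issue@3 deps=(0,0) exec_start@4 write@5
I3 add r1: issue@4 deps=(1,None) exec_start@5 write@6
I4 add r4: issue@5 deps=(3,1) exec_start@6 write@8
I5 mul r1: issue@6 deps=(4,None) exec_start@8 write@10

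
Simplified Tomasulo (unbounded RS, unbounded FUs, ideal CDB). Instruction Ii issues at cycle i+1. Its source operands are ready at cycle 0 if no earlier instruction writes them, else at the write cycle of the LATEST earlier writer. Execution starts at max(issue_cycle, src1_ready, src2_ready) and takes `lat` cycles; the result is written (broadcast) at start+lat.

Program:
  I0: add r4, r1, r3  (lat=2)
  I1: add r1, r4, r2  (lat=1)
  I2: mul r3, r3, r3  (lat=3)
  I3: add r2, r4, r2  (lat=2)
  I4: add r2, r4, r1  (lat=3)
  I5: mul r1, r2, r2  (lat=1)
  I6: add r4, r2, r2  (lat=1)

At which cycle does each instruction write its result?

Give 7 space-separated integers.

I0 add r4: issue@1 deps=(None,None) exec_start@1 write@3
I1 add r1: issue@2 deps=(0,None) exec_start@3 write@4
I2 mul r3: issue@3 deps=(None,None) exec_start@3 write@6
I3 add r2: issue@4 deps=(0,None) exec_start@4 write@6
I4 add r2: issue@5 deps=(0,1) exec_start@5 write@8
I5 mul r1: issue@6 deps=(4,4) exec_start@8 write@9
I6 add r4: issue@7 deps=(4,4) exec_start@8 write@9

Answer: 3 4 6 6 8 9 9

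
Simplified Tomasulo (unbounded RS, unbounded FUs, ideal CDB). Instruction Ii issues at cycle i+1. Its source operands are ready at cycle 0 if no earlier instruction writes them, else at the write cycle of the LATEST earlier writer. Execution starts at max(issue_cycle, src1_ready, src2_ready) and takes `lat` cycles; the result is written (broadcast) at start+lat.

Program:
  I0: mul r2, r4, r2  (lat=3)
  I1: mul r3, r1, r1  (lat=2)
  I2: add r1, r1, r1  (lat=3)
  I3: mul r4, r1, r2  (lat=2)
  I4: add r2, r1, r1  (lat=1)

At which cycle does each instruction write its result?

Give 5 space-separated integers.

Answer: 4 4 6 8 7

Derivation:
I0 mul r2: issue@1 deps=(None,None) exec_start@1 write@4
I1 mul r3: issue@2 deps=(None,None) exec_start@2 write@4
I2 add r1: issue@3 deps=(None,None) exec_start@3 write@6
I3 mul r4: issue@4 deps=(2,0) exec_start@6 write@8
I4 add r2: issue@5 deps=(2,2) exec_start@6 write@7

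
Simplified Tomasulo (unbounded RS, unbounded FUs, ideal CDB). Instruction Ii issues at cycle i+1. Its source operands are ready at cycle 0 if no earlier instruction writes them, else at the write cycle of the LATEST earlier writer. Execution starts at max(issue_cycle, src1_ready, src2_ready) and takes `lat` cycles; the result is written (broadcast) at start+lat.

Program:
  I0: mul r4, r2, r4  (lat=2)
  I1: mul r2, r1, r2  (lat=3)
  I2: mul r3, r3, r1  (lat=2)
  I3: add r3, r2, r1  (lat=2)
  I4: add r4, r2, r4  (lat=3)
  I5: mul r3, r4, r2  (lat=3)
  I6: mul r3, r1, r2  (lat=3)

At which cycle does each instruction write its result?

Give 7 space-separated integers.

I0 mul r4: issue@1 deps=(None,None) exec_start@1 write@3
I1 mul r2: issue@2 deps=(None,None) exec_start@2 write@5
I2 mul r3: issue@3 deps=(None,None) exec_start@3 write@5
I3 add r3: issue@4 deps=(1,None) exec_start@5 write@7
I4 add r4: issue@5 deps=(1,0) exec_start@5 write@8
I5 mul r3: issue@6 deps=(4,1) exec_start@8 write@11
I6 mul r3: issue@7 deps=(None,1) exec_start@7 write@10

Answer: 3 5 5 7 8 11 10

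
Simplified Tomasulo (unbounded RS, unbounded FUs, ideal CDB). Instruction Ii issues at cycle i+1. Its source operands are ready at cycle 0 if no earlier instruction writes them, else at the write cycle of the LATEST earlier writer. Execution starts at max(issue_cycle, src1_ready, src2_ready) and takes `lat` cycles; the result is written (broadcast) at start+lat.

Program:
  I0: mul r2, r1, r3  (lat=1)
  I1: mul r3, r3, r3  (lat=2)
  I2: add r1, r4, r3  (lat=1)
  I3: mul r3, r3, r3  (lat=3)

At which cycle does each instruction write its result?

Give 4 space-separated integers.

I0 mul r2: issue@1 deps=(None,None) exec_start@1 write@2
I1 mul r3: issue@2 deps=(None,None) exec_start@2 write@4
I2 add r1: issue@3 deps=(None,1) exec_start@4 write@5
I3 mul r3: issue@4 deps=(1,1) exec_start@4 write@7

Answer: 2 4 5 7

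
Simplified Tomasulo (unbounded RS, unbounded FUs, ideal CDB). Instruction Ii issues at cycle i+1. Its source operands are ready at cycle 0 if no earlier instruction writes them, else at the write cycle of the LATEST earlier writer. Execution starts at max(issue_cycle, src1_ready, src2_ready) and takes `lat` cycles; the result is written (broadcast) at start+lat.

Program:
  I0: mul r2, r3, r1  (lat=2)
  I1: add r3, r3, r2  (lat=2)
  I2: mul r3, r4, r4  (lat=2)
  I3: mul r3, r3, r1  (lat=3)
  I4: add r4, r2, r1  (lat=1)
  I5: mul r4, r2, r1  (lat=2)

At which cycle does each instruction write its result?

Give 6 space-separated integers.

Answer: 3 5 5 8 6 8

Derivation:
I0 mul r2: issue@1 deps=(None,None) exec_start@1 write@3
I1 add r3: issue@2 deps=(None,0) exec_start@3 write@5
I2 mul r3: issue@3 deps=(None,None) exec_start@3 write@5
I3 mul r3: issue@4 deps=(2,None) exec_start@5 write@8
I4 add r4: issue@5 deps=(0,None) exec_start@5 write@6
I5 mul r4: issue@6 deps=(0,None) exec_start@6 write@8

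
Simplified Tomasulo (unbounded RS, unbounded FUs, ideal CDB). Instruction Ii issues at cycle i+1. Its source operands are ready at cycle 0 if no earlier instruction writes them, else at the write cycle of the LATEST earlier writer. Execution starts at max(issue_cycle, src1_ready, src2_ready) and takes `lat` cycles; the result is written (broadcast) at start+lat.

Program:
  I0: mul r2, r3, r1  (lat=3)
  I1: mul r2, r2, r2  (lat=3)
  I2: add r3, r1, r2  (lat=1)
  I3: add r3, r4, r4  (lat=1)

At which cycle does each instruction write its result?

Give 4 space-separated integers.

I0 mul r2: issue@1 deps=(None,None) exec_start@1 write@4
I1 mul r2: issue@2 deps=(0,0) exec_start@4 write@7
I2 add r3: issue@3 deps=(None,1) exec_start@7 write@8
I3 add r3: issue@4 deps=(None,None) exec_start@4 write@5

Answer: 4 7 8 5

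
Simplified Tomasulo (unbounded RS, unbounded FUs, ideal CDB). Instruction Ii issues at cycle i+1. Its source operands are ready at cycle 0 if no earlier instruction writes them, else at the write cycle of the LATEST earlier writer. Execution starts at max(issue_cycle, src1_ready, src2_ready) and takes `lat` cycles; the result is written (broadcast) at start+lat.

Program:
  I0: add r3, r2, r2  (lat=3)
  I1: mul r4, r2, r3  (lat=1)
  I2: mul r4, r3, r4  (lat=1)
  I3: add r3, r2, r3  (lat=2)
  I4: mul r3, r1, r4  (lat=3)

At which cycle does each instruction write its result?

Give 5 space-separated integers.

Answer: 4 5 6 6 9

Derivation:
I0 add r3: issue@1 deps=(None,None) exec_start@1 write@4
I1 mul r4: issue@2 deps=(None,0) exec_start@4 write@5
I2 mul r4: issue@3 deps=(0,1) exec_start@5 write@6
I3 add r3: issue@4 deps=(None,0) exec_start@4 write@6
I4 mul r3: issue@5 deps=(None,2) exec_start@6 write@9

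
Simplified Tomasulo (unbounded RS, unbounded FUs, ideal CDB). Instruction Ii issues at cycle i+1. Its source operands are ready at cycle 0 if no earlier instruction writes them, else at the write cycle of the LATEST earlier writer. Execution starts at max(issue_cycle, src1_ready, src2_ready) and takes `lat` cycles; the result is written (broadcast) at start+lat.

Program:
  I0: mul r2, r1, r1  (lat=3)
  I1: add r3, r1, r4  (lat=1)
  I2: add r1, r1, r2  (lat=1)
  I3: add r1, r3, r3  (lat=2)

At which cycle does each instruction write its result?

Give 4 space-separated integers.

Answer: 4 3 5 6

Derivation:
I0 mul r2: issue@1 deps=(None,None) exec_start@1 write@4
I1 add r3: issue@2 deps=(None,None) exec_start@2 write@3
I2 add r1: issue@3 deps=(None,0) exec_start@4 write@5
I3 add r1: issue@4 deps=(1,1) exec_start@4 write@6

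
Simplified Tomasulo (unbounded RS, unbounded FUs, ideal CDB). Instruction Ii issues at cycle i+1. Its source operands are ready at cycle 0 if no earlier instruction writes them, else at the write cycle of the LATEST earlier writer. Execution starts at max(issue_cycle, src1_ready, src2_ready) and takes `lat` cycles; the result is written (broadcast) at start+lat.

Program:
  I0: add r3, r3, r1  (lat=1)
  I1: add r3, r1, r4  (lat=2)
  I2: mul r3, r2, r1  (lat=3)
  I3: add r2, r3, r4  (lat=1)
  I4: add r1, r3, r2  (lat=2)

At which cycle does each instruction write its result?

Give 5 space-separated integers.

I0 add r3: issue@1 deps=(None,None) exec_start@1 write@2
I1 add r3: issue@2 deps=(None,None) exec_start@2 write@4
I2 mul r3: issue@3 deps=(None,None) exec_start@3 write@6
I3 add r2: issue@4 deps=(2,None) exec_start@6 write@7
I4 add r1: issue@5 deps=(2,3) exec_start@7 write@9

Answer: 2 4 6 7 9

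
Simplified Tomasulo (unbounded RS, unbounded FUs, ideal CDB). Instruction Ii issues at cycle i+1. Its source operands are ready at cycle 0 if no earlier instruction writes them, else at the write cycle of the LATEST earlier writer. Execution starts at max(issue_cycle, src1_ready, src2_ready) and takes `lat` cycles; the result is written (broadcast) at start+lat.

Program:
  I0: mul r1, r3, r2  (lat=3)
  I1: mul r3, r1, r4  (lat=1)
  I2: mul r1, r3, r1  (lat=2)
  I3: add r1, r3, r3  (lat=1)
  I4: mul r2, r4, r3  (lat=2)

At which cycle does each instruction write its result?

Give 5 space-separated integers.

I0 mul r1: issue@1 deps=(None,None) exec_start@1 write@4
I1 mul r3: issue@2 deps=(0,None) exec_start@4 write@5
I2 mul r1: issue@3 deps=(1,0) exec_start@5 write@7
I3 add r1: issue@4 deps=(1,1) exec_start@5 write@6
I4 mul r2: issue@5 deps=(None,1) exec_start@5 write@7

Answer: 4 5 7 6 7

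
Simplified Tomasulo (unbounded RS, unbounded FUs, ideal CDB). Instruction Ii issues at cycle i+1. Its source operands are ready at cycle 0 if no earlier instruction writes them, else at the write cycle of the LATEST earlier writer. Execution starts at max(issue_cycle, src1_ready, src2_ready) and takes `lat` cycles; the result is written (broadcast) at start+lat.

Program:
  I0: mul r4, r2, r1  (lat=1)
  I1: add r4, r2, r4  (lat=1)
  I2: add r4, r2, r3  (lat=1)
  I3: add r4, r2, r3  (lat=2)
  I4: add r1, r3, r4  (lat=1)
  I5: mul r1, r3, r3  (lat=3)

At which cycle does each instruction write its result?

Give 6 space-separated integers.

I0 mul r4: issue@1 deps=(None,None) exec_start@1 write@2
I1 add r4: issue@2 deps=(None,0) exec_start@2 write@3
I2 add r4: issue@3 deps=(None,None) exec_start@3 write@4
I3 add r4: issue@4 deps=(None,None) exec_start@4 write@6
I4 add r1: issue@5 deps=(None,3) exec_start@6 write@7
I5 mul r1: issue@6 deps=(None,None) exec_start@6 write@9

Answer: 2 3 4 6 7 9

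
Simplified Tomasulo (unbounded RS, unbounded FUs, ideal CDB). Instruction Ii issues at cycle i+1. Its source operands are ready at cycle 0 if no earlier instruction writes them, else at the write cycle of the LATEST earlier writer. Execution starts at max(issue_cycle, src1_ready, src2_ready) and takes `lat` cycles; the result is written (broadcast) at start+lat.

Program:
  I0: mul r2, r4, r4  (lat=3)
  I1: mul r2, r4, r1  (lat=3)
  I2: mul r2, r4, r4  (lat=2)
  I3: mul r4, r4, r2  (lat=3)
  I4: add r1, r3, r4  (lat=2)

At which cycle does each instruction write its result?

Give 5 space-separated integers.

Answer: 4 5 5 8 10

Derivation:
I0 mul r2: issue@1 deps=(None,None) exec_start@1 write@4
I1 mul r2: issue@2 deps=(None,None) exec_start@2 write@5
I2 mul r2: issue@3 deps=(None,None) exec_start@3 write@5
I3 mul r4: issue@4 deps=(None,2) exec_start@5 write@8
I4 add r1: issue@5 deps=(None,3) exec_start@8 write@10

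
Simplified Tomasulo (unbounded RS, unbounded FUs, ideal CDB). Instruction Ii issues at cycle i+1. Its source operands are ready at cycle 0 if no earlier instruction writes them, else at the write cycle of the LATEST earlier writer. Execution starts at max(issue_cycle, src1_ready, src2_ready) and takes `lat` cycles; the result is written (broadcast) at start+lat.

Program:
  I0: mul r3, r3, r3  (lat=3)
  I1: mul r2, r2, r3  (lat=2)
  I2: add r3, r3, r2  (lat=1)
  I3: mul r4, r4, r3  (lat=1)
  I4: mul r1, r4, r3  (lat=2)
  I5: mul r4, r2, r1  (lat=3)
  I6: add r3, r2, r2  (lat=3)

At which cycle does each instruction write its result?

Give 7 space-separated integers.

Answer: 4 6 7 8 10 13 10

Derivation:
I0 mul r3: issue@1 deps=(None,None) exec_start@1 write@4
I1 mul r2: issue@2 deps=(None,0) exec_start@4 write@6
I2 add r3: issue@3 deps=(0,1) exec_start@6 write@7
I3 mul r4: issue@4 deps=(None,2) exec_start@7 write@8
I4 mul r1: issue@5 deps=(3,2) exec_start@8 write@10
I5 mul r4: issue@6 deps=(1,4) exec_start@10 write@13
I6 add r3: issue@7 deps=(1,1) exec_start@7 write@10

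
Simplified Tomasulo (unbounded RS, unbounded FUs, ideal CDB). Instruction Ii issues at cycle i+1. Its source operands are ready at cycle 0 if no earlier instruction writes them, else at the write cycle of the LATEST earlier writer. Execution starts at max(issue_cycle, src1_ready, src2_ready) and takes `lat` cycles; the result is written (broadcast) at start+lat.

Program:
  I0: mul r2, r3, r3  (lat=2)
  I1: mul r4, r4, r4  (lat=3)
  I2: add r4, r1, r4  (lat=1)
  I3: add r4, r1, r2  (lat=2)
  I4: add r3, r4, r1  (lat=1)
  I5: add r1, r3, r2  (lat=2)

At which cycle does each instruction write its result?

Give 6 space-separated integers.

I0 mul r2: issue@1 deps=(None,None) exec_start@1 write@3
I1 mul r4: issue@2 deps=(None,None) exec_start@2 write@5
I2 add r4: issue@3 deps=(None,1) exec_start@5 write@6
I3 add r4: issue@4 deps=(None,0) exec_start@4 write@6
I4 add r3: issue@5 deps=(3,None) exec_start@6 write@7
I5 add r1: issue@6 deps=(4,0) exec_start@7 write@9

Answer: 3 5 6 6 7 9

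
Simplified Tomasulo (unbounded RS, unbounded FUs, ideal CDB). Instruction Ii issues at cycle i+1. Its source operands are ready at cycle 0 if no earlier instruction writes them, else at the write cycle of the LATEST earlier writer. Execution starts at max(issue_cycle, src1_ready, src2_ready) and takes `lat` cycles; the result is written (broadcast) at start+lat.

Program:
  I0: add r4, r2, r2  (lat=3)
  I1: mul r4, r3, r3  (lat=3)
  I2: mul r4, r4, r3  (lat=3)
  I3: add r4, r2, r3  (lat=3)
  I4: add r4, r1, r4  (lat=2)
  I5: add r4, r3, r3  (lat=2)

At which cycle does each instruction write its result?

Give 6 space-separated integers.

Answer: 4 5 8 7 9 8

Derivation:
I0 add r4: issue@1 deps=(None,None) exec_start@1 write@4
I1 mul r4: issue@2 deps=(None,None) exec_start@2 write@5
I2 mul r4: issue@3 deps=(1,None) exec_start@5 write@8
I3 add r4: issue@4 deps=(None,None) exec_start@4 write@7
I4 add r4: issue@5 deps=(None,3) exec_start@7 write@9
I5 add r4: issue@6 deps=(None,None) exec_start@6 write@8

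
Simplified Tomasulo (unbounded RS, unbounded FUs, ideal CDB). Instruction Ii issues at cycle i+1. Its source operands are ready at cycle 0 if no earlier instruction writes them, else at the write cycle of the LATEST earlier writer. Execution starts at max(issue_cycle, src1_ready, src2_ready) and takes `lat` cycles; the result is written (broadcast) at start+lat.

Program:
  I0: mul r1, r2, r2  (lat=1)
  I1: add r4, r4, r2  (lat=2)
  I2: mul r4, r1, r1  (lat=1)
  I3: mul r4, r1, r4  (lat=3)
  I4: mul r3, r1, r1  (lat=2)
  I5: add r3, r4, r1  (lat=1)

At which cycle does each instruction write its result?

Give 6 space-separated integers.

I0 mul r1: issue@1 deps=(None,None) exec_start@1 write@2
I1 add r4: issue@2 deps=(None,None) exec_start@2 write@4
I2 mul r4: issue@3 deps=(0,0) exec_start@3 write@4
I3 mul r4: issue@4 deps=(0,2) exec_start@4 write@7
I4 mul r3: issue@5 deps=(0,0) exec_start@5 write@7
I5 add r3: issue@6 deps=(3,0) exec_start@7 write@8

Answer: 2 4 4 7 7 8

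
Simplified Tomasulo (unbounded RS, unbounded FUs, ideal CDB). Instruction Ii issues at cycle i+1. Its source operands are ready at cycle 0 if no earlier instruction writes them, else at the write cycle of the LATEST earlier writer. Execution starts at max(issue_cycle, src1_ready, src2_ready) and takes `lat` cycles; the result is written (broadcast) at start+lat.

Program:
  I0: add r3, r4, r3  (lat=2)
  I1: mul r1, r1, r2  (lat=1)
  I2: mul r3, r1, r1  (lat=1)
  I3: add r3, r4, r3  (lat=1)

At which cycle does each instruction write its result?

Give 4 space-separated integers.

Answer: 3 3 4 5

Derivation:
I0 add r3: issue@1 deps=(None,None) exec_start@1 write@3
I1 mul r1: issue@2 deps=(None,None) exec_start@2 write@3
I2 mul r3: issue@3 deps=(1,1) exec_start@3 write@4
I3 add r3: issue@4 deps=(None,2) exec_start@4 write@5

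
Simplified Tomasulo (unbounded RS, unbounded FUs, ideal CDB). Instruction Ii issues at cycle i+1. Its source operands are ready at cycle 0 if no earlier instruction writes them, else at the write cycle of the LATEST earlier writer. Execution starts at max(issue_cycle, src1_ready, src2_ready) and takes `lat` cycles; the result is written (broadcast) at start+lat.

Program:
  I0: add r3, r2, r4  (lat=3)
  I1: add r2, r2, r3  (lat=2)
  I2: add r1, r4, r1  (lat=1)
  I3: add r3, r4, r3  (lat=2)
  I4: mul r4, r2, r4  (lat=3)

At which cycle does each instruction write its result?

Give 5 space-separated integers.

I0 add r3: issue@1 deps=(None,None) exec_start@1 write@4
I1 add r2: issue@2 deps=(None,0) exec_start@4 write@6
I2 add r1: issue@3 deps=(None,None) exec_start@3 write@4
I3 add r3: issue@4 deps=(None,0) exec_start@4 write@6
I4 mul r4: issue@5 deps=(1,None) exec_start@6 write@9

Answer: 4 6 4 6 9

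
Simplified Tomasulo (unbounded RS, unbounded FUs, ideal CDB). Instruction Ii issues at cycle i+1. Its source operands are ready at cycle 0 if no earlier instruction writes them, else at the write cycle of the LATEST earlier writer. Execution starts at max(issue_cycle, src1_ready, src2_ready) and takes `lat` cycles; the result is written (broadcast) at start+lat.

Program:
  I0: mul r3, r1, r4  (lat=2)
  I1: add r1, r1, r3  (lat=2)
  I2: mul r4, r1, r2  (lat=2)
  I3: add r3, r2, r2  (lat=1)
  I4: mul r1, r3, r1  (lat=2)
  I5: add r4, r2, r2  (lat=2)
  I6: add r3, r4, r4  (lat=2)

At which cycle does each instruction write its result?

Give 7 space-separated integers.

I0 mul r3: issue@1 deps=(None,None) exec_start@1 write@3
I1 add r1: issue@2 deps=(None,0) exec_start@3 write@5
I2 mul r4: issue@3 deps=(1,None) exec_start@5 write@7
I3 add r3: issue@4 deps=(None,None) exec_start@4 write@5
I4 mul r1: issue@5 deps=(3,1) exec_start@5 write@7
I5 add r4: issue@6 deps=(None,None) exec_start@6 write@8
I6 add r3: issue@7 deps=(5,5) exec_start@8 write@10

Answer: 3 5 7 5 7 8 10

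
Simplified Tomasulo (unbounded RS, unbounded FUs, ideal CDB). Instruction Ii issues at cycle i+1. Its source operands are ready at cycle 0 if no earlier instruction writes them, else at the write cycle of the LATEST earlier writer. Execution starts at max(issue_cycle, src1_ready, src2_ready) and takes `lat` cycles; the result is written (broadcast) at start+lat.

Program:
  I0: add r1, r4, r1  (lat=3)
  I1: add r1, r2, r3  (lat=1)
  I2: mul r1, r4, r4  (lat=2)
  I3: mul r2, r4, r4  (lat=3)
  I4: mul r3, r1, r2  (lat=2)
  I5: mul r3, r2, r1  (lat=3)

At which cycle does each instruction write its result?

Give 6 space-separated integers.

Answer: 4 3 5 7 9 10

Derivation:
I0 add r1: issue@1 deps=(None,None) exec_start@1 write@4
I1 add r1: issue@2 deps=(None,None) exec_start@2 write@3
I2 mul r1: issue@3 deps=(None,None) exec_start@3 write@5
I3 mul r2: issue@4 deps=(None,None) exec_start@4 write@7
I4 mul r3: issue@5 deps=(2,3) exec_start@7 write@9
I5 mul r3: issue@6 deps=(3,2) exec_start@7 write@10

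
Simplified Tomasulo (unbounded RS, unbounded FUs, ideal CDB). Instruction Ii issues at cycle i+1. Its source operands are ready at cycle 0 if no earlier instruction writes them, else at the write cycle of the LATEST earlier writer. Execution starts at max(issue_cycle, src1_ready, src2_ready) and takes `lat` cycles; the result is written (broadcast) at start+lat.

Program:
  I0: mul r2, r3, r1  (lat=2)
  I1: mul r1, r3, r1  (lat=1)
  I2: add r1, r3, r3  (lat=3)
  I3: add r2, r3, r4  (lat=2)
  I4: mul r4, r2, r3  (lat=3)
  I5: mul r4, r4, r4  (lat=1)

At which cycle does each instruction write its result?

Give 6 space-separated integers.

Answer: 3 3 6 6 9 10

Derivation:
I0 mul r2: issue@1 deps=(None,None) exec_start@1 write@3
I1 mul r1: issue@2 deps=(None,None) exec_start@2 write@3
I2 add r1: issue@3 deps=(None,None) exec_start@3 write@6
I3 add r2: issue@4 deps=(None,None) exec_start@4 write@6
I4 mul r4: issue@5 deps=(3,None) exec_start@6 write@9
I5 mul r4: issue@6 deps=(4,4) exec_start@9 write@10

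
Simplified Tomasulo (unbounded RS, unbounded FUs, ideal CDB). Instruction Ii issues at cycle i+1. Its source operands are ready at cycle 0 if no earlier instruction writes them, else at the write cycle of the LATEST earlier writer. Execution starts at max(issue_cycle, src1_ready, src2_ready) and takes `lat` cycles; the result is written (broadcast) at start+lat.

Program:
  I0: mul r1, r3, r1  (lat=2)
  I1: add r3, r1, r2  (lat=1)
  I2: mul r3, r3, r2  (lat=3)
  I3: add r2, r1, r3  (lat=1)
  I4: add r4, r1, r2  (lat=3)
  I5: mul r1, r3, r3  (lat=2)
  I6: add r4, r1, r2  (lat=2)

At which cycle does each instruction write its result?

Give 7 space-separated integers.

Answer: 3 4 7 8 11 9 11

Derivation:
I0 mul r1: issue@1 deps=(None,None) exec_start@1 write@3
I1 add r3: issue@2 deps=(0,None) exec_start@3 write@4
I2 mul r3: issue@3 deps=(1,None) exec_start@4 write@7
I3 add r2: issue@4 deps=(0,2) exec_start@7 write@8
I4 add r4: issue@5 deps=(0,3) exec_start@8 write@11
I5 mul r1: issue@6 deps=(2,2) exec_start@7 write@9
I6 add r4: issue@7 deps=(5,3) exec_start@9 write@11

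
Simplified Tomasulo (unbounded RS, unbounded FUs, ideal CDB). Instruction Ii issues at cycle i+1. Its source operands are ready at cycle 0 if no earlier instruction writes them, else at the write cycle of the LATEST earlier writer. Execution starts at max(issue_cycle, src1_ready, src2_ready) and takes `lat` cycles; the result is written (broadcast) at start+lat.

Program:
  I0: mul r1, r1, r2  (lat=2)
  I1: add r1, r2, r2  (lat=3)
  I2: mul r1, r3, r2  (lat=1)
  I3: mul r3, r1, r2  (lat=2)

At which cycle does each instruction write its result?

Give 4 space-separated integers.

I0 mul r1: issue@1 deps=(None,None) exec_start@1 write@3
I1 add r1: issue@2 deps=(None,None) exec_start@2 write@5
I2 mul r1: issue@3 deps=(None,None) exec_start@3 write@4
I3 mul r3: issue@4 deps=(2,None) exec_start@4 write@6

Answer: 3 5 4 6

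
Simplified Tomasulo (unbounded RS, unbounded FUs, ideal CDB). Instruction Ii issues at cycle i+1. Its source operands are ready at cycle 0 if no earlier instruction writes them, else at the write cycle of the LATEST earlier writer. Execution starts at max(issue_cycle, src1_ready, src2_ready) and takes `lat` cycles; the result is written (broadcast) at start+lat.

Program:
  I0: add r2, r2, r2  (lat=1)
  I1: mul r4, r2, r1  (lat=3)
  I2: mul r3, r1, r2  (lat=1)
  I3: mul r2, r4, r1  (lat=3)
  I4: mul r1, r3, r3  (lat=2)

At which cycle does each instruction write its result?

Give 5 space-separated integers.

Answer: 2 5 4 8 7

Derivation:
I0 add r2: issue@1 deps=(None,None) exec_start@1 write@2
I1 mul r4: issue@2 deps=(0,None) exec_start@2 write@5
I2 mul r3: issue@3 deps=(None,0) exec_start@3 write@4
I3 mul r2: issue@4 deps=(1,None) exec_start@5 write@8
I4 mul r1: issue@5 deps=(2,2) exec_start@5 write@7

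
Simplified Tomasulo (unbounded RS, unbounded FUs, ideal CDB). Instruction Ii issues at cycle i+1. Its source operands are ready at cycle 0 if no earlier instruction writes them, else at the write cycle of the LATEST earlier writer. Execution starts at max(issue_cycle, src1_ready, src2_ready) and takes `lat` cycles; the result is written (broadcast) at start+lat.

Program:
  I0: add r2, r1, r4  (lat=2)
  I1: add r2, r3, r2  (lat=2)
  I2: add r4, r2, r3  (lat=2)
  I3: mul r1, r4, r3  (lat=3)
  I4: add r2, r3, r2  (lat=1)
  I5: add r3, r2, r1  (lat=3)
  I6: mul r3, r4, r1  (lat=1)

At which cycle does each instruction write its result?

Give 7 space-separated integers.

Answer: 3 5 7 10 6 13 11

Derivation:
I0 add r2: issue@1 deps=(None,None) exec_start@1 write@3
I1 add r2: issue@2 deps=(None,0) exec_start@3 write@5
I2 add r4: issue@3 deps=(1,None) exec_start@5 write@7
I3 mul r1: issue@4 deps=(2,None) exec_start@7 write@10
I4 add r2: issue@5 deps=(None,1) exec_start@5 write@6
I5 add r3: issue@6 deps=(4,3) exec_start@10 write@13
I6 mul r3: issue@7 deps=(2,3) exec_start@10 write@11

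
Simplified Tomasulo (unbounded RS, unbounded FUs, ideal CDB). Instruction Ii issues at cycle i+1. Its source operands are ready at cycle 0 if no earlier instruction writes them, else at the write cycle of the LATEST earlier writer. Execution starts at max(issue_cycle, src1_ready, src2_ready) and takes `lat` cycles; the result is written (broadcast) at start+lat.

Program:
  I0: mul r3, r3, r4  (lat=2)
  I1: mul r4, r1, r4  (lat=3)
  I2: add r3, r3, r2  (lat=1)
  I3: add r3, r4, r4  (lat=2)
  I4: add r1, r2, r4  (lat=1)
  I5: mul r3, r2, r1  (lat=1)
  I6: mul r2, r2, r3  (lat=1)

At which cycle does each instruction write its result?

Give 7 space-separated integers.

Answer: 3 5 4 7 6 7 8

Derivation:
I0 mul r3: issue@1 deps=(None,None) exec_start@1 write@3
I1 mul r4: issue@2 deps=(None,None) exec_start@2 write@5
I2 add r3: issue@3 deps=(0,None) exec_start@3 write@4
I3 add r3: issue@4 deps=(1,1) exec_start@5 write@7
I4 add r1: issue@5 deps=(None,1) exec_start@5 write@6
I5 mul r3: issue@6 deps=(None,4) exec_start@6 write@7
I6 mul r2: issue@7 deps=(None,5) exec_start@7 write@8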